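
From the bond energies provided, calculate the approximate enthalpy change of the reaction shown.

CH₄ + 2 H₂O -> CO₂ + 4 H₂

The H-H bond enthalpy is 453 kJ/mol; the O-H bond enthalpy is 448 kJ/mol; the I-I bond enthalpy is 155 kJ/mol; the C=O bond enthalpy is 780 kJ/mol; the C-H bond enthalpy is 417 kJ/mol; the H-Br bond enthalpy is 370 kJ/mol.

Bonds broken (reactants):
  C-H: 4 × 417 = 1668
  O-H: 4 × 448 = 1792
  Σ(broken) = 3460 kJ
Bonds formed (products):
  C=O: 2 × 780 = 1560
  H-H: 4 × 453 = 1812
  Σ(formed) = 3372 kJ
ΔH = Σ(broken) − Σ(formed) = 3460 − 3372 = +88 kJ

ΔH ≈ +88 kJ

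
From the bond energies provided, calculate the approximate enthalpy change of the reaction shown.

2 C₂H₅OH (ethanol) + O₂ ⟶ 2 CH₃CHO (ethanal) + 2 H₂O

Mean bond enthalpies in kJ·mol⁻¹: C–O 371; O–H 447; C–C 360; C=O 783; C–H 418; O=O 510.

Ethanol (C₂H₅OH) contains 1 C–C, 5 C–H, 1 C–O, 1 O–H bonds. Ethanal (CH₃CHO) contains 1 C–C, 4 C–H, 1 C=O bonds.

ΔH ≈ −372 kJ

Bonds broken (reactants):
  C–C: 2 × 360 = 720
  C–H: 10 × 418 = 4180
  C–O: 2 × 371 = 742
  O–H: 2 × 447 = 894
  O=O: 1 × 510 = 510
  Σ(broken) = 7046 kJ
Bonds formed (products):
  C–C: 2 × 360 = 720
  C–H: 8 × 418 = 3344
  C=O: 2 × 783 = 1566
  O–H: 4 × 447 = 1788
  Σ(formed) = 7418 kJ
ΔH = Σ(broken) − Σ(formed) = 7046 − 7418 = −372 kJ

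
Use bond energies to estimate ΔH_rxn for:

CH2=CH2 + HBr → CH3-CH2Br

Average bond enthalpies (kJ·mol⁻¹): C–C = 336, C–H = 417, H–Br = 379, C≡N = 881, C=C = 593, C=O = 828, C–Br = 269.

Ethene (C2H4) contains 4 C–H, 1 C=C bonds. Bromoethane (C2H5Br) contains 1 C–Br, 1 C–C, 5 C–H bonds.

Bonds broken (reactants):
  C–H: 4 × 417 = 1668
  C=C: 1 × 593 = 593
  H–Br: 1 × 379 = 379
  Σ(broken) = 2640 kJ
Bonds formed (products):
  C–Br: 1 × 269 = 269
  C–C: 1 × 336 = 336
  C–H: 5 × 417 = 2085
  Σ(formed) = 2690 kJ
ΔH = Σ(broken) − Σ(formed) = 2640 − 2690 = −50 kJ

ΔH ≈ −50 kJ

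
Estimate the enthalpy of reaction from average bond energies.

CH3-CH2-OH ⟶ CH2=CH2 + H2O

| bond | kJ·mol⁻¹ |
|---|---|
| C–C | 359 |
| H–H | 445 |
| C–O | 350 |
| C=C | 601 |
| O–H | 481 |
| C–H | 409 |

Bonds broken (reactants):
  C–C: 1 × 359 = 359
  C–H: 5 × 409 = 2045
  C–O: 1 × 350 = 350
  O–H: 1 × 481 = 481
  Σ(broken) = 3235 kJ
Bonds formed (products):
  C–H: 4 × 409 = 1636
  C=C: 1 × 601 = 601
  O–H: 2 × 481 = 962
  Σ(formed) = 3199 kJ
ΔH = Σ(broken) − Σ(formed) = 3235 − 3199 = +36 kJ

ΔH ≈ +36 kJ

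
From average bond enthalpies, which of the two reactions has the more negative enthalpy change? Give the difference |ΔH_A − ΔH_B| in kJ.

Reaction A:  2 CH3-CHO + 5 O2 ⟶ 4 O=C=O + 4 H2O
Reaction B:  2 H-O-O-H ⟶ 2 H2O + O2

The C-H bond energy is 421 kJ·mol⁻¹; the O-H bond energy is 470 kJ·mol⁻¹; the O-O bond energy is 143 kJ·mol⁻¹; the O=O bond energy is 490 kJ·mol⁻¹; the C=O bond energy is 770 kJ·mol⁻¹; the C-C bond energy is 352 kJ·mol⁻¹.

Reaction A:
  Bonds broken (reactants):
    C-C: 2 × 352 = 704
    C-H: 8 × 421 = 3368
    C=O: 2 × 770 = 1540
    O=O: 5 × 490 = 2450
    Σ(broken) = 8062 kJ
  Bonds formed (products):
    C=O: 8 × 770 = 6160
    O-H: 8 × 470 = 3760
    Σ(formed) = 9920 kJ
  ΔH_A = 8062 − 9920 = −1858 kJ
Reaction B:
  Bonds broken (reactants):
    O-H: 4 × 470 = 1880
    O-O: 2 × 143 = 286
    Σ(broken) = 2166 kJ
  Bonds formed (products):
    O-H: 4 × 470 = 1880
    O=O: 1 × 490 = 490
    Σ(formed) = 2370 kJ
  ΔH_B = 2166 − 2370 = −204 kJ
ΔH_A − ΔH_B = −1654 kJ, so reaction A has the more negative ΔH; |ΔH_A − ΔH_B| = 1654 kJ.

Reaction A, by 1654 kJ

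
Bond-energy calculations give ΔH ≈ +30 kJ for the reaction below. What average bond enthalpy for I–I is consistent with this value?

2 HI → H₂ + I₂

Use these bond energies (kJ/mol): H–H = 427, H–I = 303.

D(I–I) ≈ 149 kJ/mol

Let D be the I–I bond energy.
Σ(broken) = 2×303 = 606
Σ(formed) = 1×427 + 1×D = 427 + D
ΔH = Σ(broken) − Σ(formed) = (606) − (427 + D) = +179 − D
Setting this equal to +30 kJ gives D = 149 kJ/mol.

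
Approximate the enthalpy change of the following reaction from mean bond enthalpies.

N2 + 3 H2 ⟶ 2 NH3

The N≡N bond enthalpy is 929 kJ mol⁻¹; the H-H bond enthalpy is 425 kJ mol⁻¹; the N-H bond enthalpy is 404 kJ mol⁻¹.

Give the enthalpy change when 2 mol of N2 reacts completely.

Bonds broken (reactants):
  H-H: 3 × 425 = 1275
  N≡N: 1 × 929 = 929
  Σ(broken) = 2204 kJ
Bonds formed (products):
  N-H: 6 × 404 = 2424
  Σ(formed) = 2424 kJ
ΔH = Σ(broken) − Σ(formed) = 2204 − 2424 = −220 kJ
For 2× the reaction as written: 2 × (−220) = −440 kJ

ΔH = −440 kJ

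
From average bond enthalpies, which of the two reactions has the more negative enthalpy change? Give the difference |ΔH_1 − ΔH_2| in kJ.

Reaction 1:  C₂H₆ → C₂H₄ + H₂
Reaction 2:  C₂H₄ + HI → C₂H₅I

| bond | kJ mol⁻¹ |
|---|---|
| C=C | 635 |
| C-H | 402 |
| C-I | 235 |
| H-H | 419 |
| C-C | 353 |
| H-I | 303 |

Reaction 2, by 155 kJ

Reaction 1:
  Bonds broken (reactants):
    C-C: 1 × 353 = 353
    C-H: 6 × 402 = 2412
    Σ(broken) = 2765 kJ
  Bonds formed (products):
    C-H: 4 × 402 = 1608
    C=C: 1 × 635 = 635
    H-H: 1 × 419 = 419
    Σ(formed) = 2662 kJ
  ΔH_1 = 2765 − 2662 = +103 kJ
Reaction 2:
  Bonds broken (reactants):
    C-H: 4 × 402 = 1608
    C=C: 1 × 635 = 635
    H-I: 1 × 303 = 303
    Σ(broken) = 2546 kJ
  Bonds formed (products):
    C-C: 1 × 353 = 353
    C-H: 5 × 402 = 2010
    C-I: 1 × 235 = 235
    Σ(formed) = 2598 kJ
  ΔH_2 = 2546 − 2598 = −52 kJ
ΔH_1 − ΔH_2 = +155 kJ, so reaction 2 has the more negative ΔH; |ΔH_1 − ΔH_2| = 155 kJ.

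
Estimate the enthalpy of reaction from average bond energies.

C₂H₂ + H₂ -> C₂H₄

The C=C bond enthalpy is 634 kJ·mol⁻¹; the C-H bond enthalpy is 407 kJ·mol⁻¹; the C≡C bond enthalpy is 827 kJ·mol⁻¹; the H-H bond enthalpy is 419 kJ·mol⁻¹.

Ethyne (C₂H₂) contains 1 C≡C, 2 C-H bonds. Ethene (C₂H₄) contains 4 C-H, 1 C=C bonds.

ΔH ≈ −202 kJ

Bonds broken (reactants):
  C≡C: 1 × 827 = 827
  C-H: 2 × 407 = 814
  H-H: 1 × 419 = 419
  Σ(broken) = 2060 kJ
Bonds formed (products):
  C-H: 4 × 407 = 1628
  C=C: 1 × 634 = 634
  Σ(formed) = 2262 kJ
ΔH = Σ(broken) − Σ(formed) = 2060 − 2262 = −202 kJ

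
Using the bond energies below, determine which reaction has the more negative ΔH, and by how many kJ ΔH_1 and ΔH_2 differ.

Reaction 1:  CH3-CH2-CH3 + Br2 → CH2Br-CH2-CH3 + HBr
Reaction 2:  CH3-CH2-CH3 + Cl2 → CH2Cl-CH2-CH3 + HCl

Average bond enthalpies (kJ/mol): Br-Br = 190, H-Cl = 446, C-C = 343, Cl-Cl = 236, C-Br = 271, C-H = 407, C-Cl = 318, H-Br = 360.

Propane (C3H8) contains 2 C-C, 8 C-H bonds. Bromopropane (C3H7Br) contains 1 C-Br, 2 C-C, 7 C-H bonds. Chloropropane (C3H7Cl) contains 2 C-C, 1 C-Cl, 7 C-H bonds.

Reaction 1:
  Bonds broken (reactants):
    Br-Br: 1 × 190 = 190
    C-C: 2 × 343 = 686
    C-H: 8 × 407 = 3256
    Σ(broken) = 4132 kJ
  Bonds formed (products):
    C-Br: 1 × 271 = 271
    C-C: 2 × 343 = 686
    C-H: 7 × 407 = 2849
    H-Br: 1 × 360 = 360
    Σ(formed) = 4166 kJ
  ΔH_1 = 4132 − 4166 = −34 kJ
Reaction 2:
  Bonds broken (reactants):
    C-C: 2 × 343 = 686
    C-H: 8 × 407 = 3256
    Cl-Cl: 1 × 236 = 236
    Σ(broken) = 4178 kJ
  Bonds formed (products):
    C-C: 2 × 343 = 686
    C-Cl: 1 × 318 = 318
    C-H: 7 × 407 = 2849
    H-Cl: 1 × 446 = 446
    Σ(formed) = 4299 kJ
  ΔH_2 = 4178 − 4299 = −121 kJ
ΔH_1 − ΔH_2 = +87 kJ, so reaction 2 has the more negative ΔH; |ΔH_1 − ΔH_2| = 87 kJ.

Reaction 2, by 87 kJ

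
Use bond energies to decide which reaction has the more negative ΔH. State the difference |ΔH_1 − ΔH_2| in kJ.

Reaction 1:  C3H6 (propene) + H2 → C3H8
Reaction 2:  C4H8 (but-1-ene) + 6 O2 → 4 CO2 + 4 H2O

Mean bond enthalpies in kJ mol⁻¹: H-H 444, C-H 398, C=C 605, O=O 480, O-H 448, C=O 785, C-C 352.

Reaction 2, by 2392 kJ

Reaction 1:
  Bonds broken (reactants):
    C-C: 1 × 352 = 352
    C-H: 6 × 398 = 2388
    C=C: 1 × 605 = 605
    H-H: 1 × 444 = 444
    Σ(broken) = 3789 kJ
  Bonds formed (products):
    C-C: 2 × 352 = 704
    C-H: 8 × 398 = 3184
    Σ(formed) = 3888 kJ
  ΔH_1 = 3789 − 3888 = −99 kJ
Reaction 2:
  Bonds broken (reactants):
    C-C: 2 × 352 = 704
    C-H: 8 × 398 = 3184
    C=C: 1 × 605 = 605
    O=O: 6 × 480 = 2880
    Σ(broken) = 7373 kJ
  Bonds formed (products):
    C=O: 8 × 785 = 6280
    O-H: 8 × 448 = 3584
    Σ(formed) = 9864 kJ
  ΔH_2 = 7373 − 9864 = −2491 kJ
ΔH_1 − ΔH_2 = +2392 kJ, so reaction 2 has the more negative ΔH; |ΔH_1 − ΔH_2| = 2392 kJ.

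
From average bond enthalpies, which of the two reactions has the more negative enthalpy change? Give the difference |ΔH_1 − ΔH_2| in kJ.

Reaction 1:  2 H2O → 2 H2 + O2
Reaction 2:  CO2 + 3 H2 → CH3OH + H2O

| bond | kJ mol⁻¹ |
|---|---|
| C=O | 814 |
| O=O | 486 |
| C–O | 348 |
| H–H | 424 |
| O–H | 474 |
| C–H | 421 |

Reaction 1:
  Bonds broken (reactants):
    O–H: 4 × 474 = 1896
    Σ(broken) = 1896 kJ
  Bonds formed (products):
    H–H: 2 × 424 = 848
    O=O: 1 × 486 = 486
    Σ(formed) = 1334 kJ
  ΔH_1 = 1896 − 1334 = +562 kJ
Reaction 2:
  Bonds broken (reactants):
    C=O: 2 × 814 = 1628
    H–H: 3 × 424 = 1272
    Σ(broken) = 2900 kJ
  Bonds formed (products):
    C–H: 3 × 421 = 1263
    C–O: 1 × 348 = 348
    O–H: 3 × 474 = 1422
    Σ(formed) = 3033 kJ
  ΔH_2 = 2900 − 3033 = −133 kJ
ΔH_1 − ΔH_2 = +695 kJ, so reaction 2 has the more negative ΔH; |ΔH_1 − ΔH_2| = 695 kJ.

Reaction 2, by 695 kJ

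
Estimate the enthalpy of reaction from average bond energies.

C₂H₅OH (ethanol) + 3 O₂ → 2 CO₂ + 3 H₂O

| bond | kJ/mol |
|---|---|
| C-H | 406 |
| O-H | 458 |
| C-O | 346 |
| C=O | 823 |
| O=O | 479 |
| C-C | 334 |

ΔH ≈ −1435 kJ

Bonds broken (reactants):
  C-C: 1 × 334 = 334
  C-H: 5 × 406 = 2030
  C-O: 1 × 346 = 346
  O-H: 1 × 458 = 458
  O=O: 3 × 479 = 1437
  Σ(broken) = 4605 kJ
Bonds formed (products):
  C=O: 4 × 823 = 3292
  O-H: 6 × 458 = 2748
  Σ(formed) = 6040 kJ
ΔH = Σ(broken) − Σ(formed) = 4605 − 6040 = −1435 kJ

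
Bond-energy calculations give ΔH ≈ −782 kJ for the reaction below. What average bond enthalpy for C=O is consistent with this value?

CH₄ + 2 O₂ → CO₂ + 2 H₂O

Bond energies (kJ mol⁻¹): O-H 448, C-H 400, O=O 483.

Let D be the C=O bond energy.
Σ(broken) = 4×400 + 2×483 = 2566
Σ(formed) = 2×D + 4×448 = 1792 + 2D
ΔH = Σ(broken) − Σ(formed) = (2566) − (1792 + 2D) = +774 − 2D
Setting this equal to −782 kJ gives 2D = 1556, so D = 778 kJ/mol.

D(C=O) ≈ 778 kJ/mol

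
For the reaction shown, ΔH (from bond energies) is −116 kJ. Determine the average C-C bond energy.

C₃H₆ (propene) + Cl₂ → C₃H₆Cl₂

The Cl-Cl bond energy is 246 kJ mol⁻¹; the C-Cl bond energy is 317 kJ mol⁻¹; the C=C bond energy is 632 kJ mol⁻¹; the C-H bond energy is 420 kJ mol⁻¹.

Let D be the C-C bond energy.
Σ(broken) = 1×D + 6×420 + 1×632 + 1×246 = 3398 + D
Σ(formed) = 2×D + 2×317 + 6×420 = 3154 + 2D
ΔH = Σ(broken) − Σ(formed) = (3398 + D) − (3154 + 2D) = +244 − D
Setting this equal to −116 kJ gives D = 360 kJ/mol.

D(C-C) ≈ 360 kJ/mol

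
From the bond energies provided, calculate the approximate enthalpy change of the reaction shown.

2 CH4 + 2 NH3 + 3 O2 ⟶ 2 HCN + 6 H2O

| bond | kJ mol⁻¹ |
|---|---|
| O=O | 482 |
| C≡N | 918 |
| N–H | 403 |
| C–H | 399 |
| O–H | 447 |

ΔH ≈ −942 kJ

Bonds broken (reactants):
  C–H: 8 × 399 = 3192
  N–H: 6 × 403 = 2418
  O=O: 3 × 482 = 1446
  Σ(broken) = 7056 kJ
Bonds formed (products):
  C≡N: 2 × 918 = 1836
  C–H: 2 × 399 = 798
  O–H: 12 × 447 = 5364
  Σ(formed) = 7998 kJ
ΔH = Σ(broken) − Σ(formed) = 7056 − 7998 = −942 kJ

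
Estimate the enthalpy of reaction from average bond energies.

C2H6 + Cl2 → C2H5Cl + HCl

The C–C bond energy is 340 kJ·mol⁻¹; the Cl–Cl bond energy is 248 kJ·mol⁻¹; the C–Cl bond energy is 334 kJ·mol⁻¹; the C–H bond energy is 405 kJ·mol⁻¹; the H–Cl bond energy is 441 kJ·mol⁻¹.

Bonds broken (reactants):
  C–C: 1 × 340 = 340
  C–H: 6 × 405 = 2430
  Cl–Cl: 1 × 248 = 248
  Σ(broken) = 3018 kJ
Bonds formed (products):
  C–C: 1 × 340 = 340
  C–Cl: 1 × 334 = 334
  C–H: 5 × 405 = 2025
  H–Cl: 1 × 441 = 441
  Σ(formed) = 3140 kJ
ΔH = Σ(broken) − Σ(formed) = 3018 − 3140 = −122 kJ

ΔH ≈ −122 kJ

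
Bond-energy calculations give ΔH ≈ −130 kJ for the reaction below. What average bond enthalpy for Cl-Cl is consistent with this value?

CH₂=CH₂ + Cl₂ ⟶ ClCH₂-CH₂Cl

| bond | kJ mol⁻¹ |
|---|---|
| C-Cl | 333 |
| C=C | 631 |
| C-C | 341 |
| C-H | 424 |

D(Cl-Cl) ≈ 246 kJ/mol

Let D be the Cl-Cl bond energy.
Σ(broken) = 4×424 + 1×631 + 1×D = 2327 + D
Σ(formed) = 1×341 + 2×333 + 4×424 = 2703
ΔH = Σ(broken) − Σ(formed) = (2327 + D) − (2703) = −376 + D
Setting this equal to −130 kJ gives D = 246 kJ/mol.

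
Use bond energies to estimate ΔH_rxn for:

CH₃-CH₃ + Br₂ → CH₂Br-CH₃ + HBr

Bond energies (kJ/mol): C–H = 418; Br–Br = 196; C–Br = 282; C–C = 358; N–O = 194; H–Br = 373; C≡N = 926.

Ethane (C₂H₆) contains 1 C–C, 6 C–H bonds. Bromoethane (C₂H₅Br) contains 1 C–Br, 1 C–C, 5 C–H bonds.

Bonds broken (reactants):
  Br–Br: 1 × 196 = 196
  C–C: 1 × 358 = 358
  C–H: 6 × 418 = 2508
  Σ(broken) = 3062 kJ
Bonds formed (products):
  C–Br: 1 × 282 = 282
  C–C: 1 × 358 = 358
  C–H: 5 × 418 = 2090
  H–Br: 1 × 373 = 373
  Σ(formed) = 3103 kJ
ΔH = Σ(broken) − Σ(formed) = 3062 − 3103 = −41 kJ

ΔH ≈ −41 kJ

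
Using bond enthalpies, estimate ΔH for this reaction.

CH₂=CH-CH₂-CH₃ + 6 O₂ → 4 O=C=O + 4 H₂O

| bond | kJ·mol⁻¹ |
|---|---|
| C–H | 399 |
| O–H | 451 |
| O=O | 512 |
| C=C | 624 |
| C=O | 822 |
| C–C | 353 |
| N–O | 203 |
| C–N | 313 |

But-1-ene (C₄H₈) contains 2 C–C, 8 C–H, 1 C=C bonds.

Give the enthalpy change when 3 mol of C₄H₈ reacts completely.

ΔH = −7770 kJ

Bonds broken (reactants):
  C–C: 2 × 353 = 706
  C–H: 8 × 399 = 3192
  C=C: 1 × 624 = 624
  O=O: 6 × 512 = 3072
  Σ(broken) = 7594 kJ
Bonds formed (products):
  C=O: 8 × 822 = 6576
  O–H: 8 × 451 = 3608
  Σ(formed) = 10184 kJ
ΔH = Σ(broken) − Σ(formed) = 7594 − 10184 = −2590 kJ
For 3× the reaction as written: 3 × (−2590) = −7770 kJ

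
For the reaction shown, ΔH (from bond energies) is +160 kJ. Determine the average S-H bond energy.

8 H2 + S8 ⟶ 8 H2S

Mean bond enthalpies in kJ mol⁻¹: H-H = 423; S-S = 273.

D(S-H) ≈ 338 kJ/mol

Let D be the S-H bond energy.
Σ(broken) = 8×423 + 8×273 = 5568
Σ(formed) = 16×D = 16D
ΔH = Σ(broken) − Σ(formed) = (5568) − (16D) = +5568 − 16D
Setting this equal to +160 kJ gives 16D = 5408, so D = 338 kJ/mol.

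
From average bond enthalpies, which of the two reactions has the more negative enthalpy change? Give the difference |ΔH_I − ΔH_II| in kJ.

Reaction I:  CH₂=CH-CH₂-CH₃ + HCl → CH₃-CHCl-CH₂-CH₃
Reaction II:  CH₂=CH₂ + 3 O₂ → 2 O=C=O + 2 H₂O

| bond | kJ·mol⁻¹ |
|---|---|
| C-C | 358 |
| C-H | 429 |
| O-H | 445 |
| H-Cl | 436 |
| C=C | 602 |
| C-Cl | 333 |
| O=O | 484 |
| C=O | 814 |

Reaction I:
  Bonds broken (reactants):
    C-C: 2 × 358 = 716
    C-H: 8 × 429 = 3432
    C=C: 1 × 602 = 602
    H-Cl: 1 × 436 = 436
    Σ(broken) = 5186 kJ
  Bonds formed (products):
    C-C: 3 × 358 = 1074
    C-Cl: 1 × 333 = 333
    C-H: 9 × 429 = 3861
    Σ(formed) = 5268 kJ
  ΔH_I = 5186 − 5268 = −82 kJ
Reaction II:
  Bonds broken (reactants):
    C-H: 4 × 429 = 1716
    C=C: 1 × 602 = 602
    O=O: 3 × 484 = 1452
    Σ(broken) = 3770 kJ
  Bonds formed (products):
    C=O: 4 × 814 = 3256
    O-H: 4 × 445 = 1780
    Σ(formed) = 5036 kJ
  ΔH_II = 3770 − 5036 = −1266 kJ
ΔH_I − ΔH_II = +1184 kJ, so reaction II has the more negative ΔH; |ΔH_I − ΔH_II| = 1184 kJ.

Reaction II, by 1184 kJ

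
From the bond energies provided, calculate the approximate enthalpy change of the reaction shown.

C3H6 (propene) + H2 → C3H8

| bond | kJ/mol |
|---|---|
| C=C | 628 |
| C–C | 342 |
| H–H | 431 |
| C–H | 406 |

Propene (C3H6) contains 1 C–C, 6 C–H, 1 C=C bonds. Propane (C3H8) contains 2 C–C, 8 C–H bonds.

Bonds broken (reactants):
  C–C: 1 × 342 = 342
  C–H: 6 × 406 = 2436
  C=C: 1 × 628 = 628
  H–H: 1 × 431 = 431
  Σ(broken) = 3837 kJ
Bonds formed (products):
  C–C: 2 × 342 = 684
  C–H: 8 × 406 = 3248
  Σ(formed) = 3932 kJ
ΔH = Σ(broken) − Σ(formed) = 3837 − 3932 = −95 kJ

ΔH ≈ −95 kJ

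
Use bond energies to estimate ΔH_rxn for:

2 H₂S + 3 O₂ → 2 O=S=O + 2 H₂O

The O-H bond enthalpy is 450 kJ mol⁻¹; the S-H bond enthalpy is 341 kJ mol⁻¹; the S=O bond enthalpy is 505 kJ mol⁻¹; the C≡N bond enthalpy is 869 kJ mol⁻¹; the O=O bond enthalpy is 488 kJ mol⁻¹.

ΔH ≈ −992 kJ

Bonds broken (reactants):
  O=O: 3 × 488 = 1464
  S-H: 4 × 341 = 1364
  Σ(broken) = 2828 kJ
Bonds formed (products):
  O-H: 4 × 450 = 1800
  S=O: 4 × 505 = 2020
  Σ(formed) = 3820 kJ
ΔH = Σ(broken) − Σ(formed) = 2828 − 3820 = −992 kJ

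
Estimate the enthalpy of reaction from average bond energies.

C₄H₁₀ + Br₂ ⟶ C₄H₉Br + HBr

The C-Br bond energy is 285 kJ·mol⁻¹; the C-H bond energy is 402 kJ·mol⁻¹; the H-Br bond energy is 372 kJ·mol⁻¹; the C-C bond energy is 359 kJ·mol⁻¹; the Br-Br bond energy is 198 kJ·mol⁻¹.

ΔH ≈ −57 kJ

Bonds broken (reactants):
  Br-Br: 1 × 198 = 198
  C-C: 3 × 359 = 1077
  C-H: 10 × 402 = 4020
  Σ(broken) = 5295 kJ
Bonds formed (products):
  C-Br: 1 × 285 = 285
  C-C: 3 × 359 = 1077
  C-H: 9 × 402 = 3618
  H-Br: 1 × 372 = 372
  Σ(formed) = 5352 kJ
ΔH = Σ(broken) − Σ(formed) = 5295 − 5352 = −57 kJ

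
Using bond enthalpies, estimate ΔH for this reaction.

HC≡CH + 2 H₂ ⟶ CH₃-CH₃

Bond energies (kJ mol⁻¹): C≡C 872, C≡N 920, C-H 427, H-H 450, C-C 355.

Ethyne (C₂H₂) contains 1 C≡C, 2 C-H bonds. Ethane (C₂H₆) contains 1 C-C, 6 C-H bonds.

ΔH ≈ −291 kJ

Bonds broken (reactants):
  C≡C: 1 × 872 = 872
  C-H: 2 × 427 = 854
  H-H: 2 × 450 = 900
  Σ(broken) = 2626 kJ
Bonds formed (products):
  C-C: 1 × 355 = 355
  C-H: 6 × 427 = 2562
  Σ(formed) = 2917 kJ
ΔH = Σ(broken) − Σ(formed) = 2626 − 2917 = −291 kJ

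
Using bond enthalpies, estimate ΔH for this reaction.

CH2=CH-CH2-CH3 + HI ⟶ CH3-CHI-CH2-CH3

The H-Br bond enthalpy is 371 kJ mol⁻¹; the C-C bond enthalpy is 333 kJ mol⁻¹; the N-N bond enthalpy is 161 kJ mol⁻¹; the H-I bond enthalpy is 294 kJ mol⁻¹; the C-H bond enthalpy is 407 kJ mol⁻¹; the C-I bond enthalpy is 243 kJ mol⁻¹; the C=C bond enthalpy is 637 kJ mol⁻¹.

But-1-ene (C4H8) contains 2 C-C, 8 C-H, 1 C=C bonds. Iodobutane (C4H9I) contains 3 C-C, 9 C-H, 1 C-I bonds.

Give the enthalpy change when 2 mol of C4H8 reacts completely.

ΔH = −104 kJ

Bonds broken (reactants):
  C-C: 2 × 333 = 666
  C-H: 8 × 407 = 3256
  C=C: 1 × 637 = 637
  H-I: 1 × 294 = 294
  Σ(broken) = 4853 kJ
Bonds formed (products):
  C-C: 3 × 333 = 999
  C-H: 9 × 407 = 3663
  C-I: 1 × 243 = 243
  Σ(formed) = 4905 kJ
ΔH = Σ(broken) − Σ(formed) = 4853 − 4905 = −52 kJ
For 2× the reaction as written: 2 × (−52) = −104 kJ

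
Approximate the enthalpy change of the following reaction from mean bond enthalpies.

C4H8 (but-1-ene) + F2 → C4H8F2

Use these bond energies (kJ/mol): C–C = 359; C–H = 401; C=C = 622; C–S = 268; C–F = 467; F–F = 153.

ΔH ≈ −518 kJ

Bonds broken (reactants):
  C–C: 2 × 359 = 718
  C–H: 8 × 401 = 3208
  C=C: 1 × 622 = 622
  F–F: 1 × 153 = 153
  Σ(broken) = 4701 kJ
Bonds formed (products):
  C–C: 3 × 359 = 1077
  C–F: 2 × 467 = 934
  C–H: 8 × 401 = 3208
  Σ(formed) = 5219 kJ
ΔH = Σ(broken) − Σ(formed) = 4701 − 5219 = −518 kJ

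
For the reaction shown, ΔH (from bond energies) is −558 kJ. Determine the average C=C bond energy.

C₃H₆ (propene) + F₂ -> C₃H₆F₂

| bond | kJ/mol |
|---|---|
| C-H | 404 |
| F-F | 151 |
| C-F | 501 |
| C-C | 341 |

Let D be the C=C bond energy.
Σ(broken) = 1×341 + 6×404 + 1×D + 1×151 = 2916 + D
Σ(formed) = 2×341 + 2×501 + 6×404 = 4108
ΔH = Σ(broken) − Σ(formed) = (2916 + D) − (4108) = −1192 + D
Setting this equal to −558 kJ gives D = 634 kJ/mol.

D(C=C) ≈ 634 kJ/mol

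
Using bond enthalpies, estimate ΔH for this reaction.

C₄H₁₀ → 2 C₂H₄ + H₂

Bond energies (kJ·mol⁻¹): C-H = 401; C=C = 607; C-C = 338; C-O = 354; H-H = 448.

ΔH ≈ +154 kJ

Bonds broken (reactants):
  C-C: 3 × 338 = 1014
  C-H: 10 × 401 = 4010
  Σ(broken) = 5024 kJ
Bonds formed (products):
  C-H: 8 × 401 = 3208
  C=C: 2 × 607 = 1214
  H-H: 1 × 448 = 448
  Σ(formed) = 4870 kJ
ΔH = Σ(broken) − Σ(formed) = 5024 − 4870 = +154 kJ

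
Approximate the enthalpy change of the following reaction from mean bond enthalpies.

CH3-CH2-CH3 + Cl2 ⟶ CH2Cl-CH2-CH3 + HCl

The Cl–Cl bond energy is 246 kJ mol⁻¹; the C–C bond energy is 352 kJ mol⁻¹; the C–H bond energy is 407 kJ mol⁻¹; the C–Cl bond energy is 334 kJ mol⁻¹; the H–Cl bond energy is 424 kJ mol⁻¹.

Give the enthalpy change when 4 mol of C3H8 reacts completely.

ΔH = −420 kJ

Bonds broken (reactants):
  C–C: 2 × 352 = 704
  C–H: 8 × 407 = 3256
  Cl–Cl: 1 × 246 = 246
  Σ(broken) = 4206 kJ
Bonds formed (products):
  C–C: 2 × 352 = 704
  C–Cl: 1 × 334 = 334
  C–H: 7 × 407 = 2849
  H–Cl: 1 × 424 = 424
  Σ(formed) = 4311 kJ
ΔH = Σ(broken) − Σ(formed) = 4206 − 4311 = −105 kJ
For 4× the reaction as written: 4 × (−105) = −420 kJ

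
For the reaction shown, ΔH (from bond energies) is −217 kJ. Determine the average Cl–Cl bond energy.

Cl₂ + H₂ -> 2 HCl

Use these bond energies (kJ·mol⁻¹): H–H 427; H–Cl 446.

D(Cl–Cl) ≈ 248 kJ/mol

Let D be the Cl–Cl bond energy.
Σ(broken) = 1×D + 1×427 = 427 + D
Σ(formed) = 2×446 = 892
ΔH = Σ(broken) − Σ(formed) = (427 + D) − (892) = −465 + D
Setting this equal to −217 kJ gives D = 248 kJ/mol.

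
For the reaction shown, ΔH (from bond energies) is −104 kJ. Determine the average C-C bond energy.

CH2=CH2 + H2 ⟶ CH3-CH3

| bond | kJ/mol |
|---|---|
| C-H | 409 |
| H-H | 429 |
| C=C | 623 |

D(C-C) ≈ 338 kJ/mol

Let D be the C-C bond energy.
Σ(broken) = 4×409 + 1×623 + 1×429 = 2688
Σ(formed) = 1×D + 6×409 = 2454 + D
ΔH = Σ(broken) − Σ(formed) = (2688) − (2454 + D) = +234 − D
Setting this equal to −104 kJ gives D = 338 kJ/mol.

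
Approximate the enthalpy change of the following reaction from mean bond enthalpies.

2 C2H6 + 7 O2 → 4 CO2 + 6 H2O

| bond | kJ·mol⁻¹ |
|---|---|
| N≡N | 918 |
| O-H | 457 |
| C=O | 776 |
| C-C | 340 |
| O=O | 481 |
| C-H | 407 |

Bonds broken (reactants):
  C-C: 2 × 340 = 680
  C-H: 12 × 407 = 4884
  O=O: 7 × 481 = 3367
  Σ(broken) = 8931 kJ
Bonds formed (products):
  C=O: 8 × 776 = 6208
  O-H: 12 × 457 = 5484
  Σ(formed) = 11692 kJ
ΔH = Σ(broken) − Σ(formed) = 8931 − 11692 = −2761 kJ

ΔH ≈ −2761 kJ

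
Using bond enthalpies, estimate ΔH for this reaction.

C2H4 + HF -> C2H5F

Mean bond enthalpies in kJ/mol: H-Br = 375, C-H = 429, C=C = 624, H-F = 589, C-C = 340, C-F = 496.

ΔH ≈ −52 kJ

Bonds broken (reactants):
  C-H: 4 × 429 = 1716
  C=C: 1 × 624 = 624
  H-F: 1 × 589 = 589
  Σ(broken) = 2929 kJ
Bonds formed (products):
  C-C: 1 × 340 = 340
  C-F: 1 × 496 = 496
  C-H: 5 × 429 = 2145
  Σ(formed) = 2981 kJ
ΔH = Σ(broken) − Σ(formed) = 2929 − 2981 = −52 kJ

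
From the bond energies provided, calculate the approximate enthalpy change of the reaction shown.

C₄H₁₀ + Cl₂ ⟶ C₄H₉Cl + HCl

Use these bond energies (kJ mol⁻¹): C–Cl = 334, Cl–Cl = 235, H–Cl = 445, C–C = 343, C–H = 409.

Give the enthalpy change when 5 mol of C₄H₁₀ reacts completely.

Bonds broken (reactants):
  C–C: 3 × 343 = 1029
  C–H: 10 × 409 = 4090
  Cl–Cl: 1 × 235 = 235
  Σ(broken) = 5354 kJ
Bonds formed (products):
  C–C: 3 × 343 = 1029
  C–Cl: 1 × 334 = 334
  C–H: 9 × 409 = 3681
  H–Cl: 1 × 445 = 445
  Σ(formed) = 5489 kJ
ΔH = Σ(broken) − Σ(formed) = 5354 − 5489 = −135 kJ
For 5× the reaction as written: 5 × (−135) = −675 kJ

ΔH = −675 kJ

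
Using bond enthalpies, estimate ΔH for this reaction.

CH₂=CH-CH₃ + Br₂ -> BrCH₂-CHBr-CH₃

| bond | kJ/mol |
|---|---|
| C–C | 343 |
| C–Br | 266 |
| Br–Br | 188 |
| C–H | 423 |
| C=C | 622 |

Bonds broken (reactants):
  Br–Br: 1 × 188 = 188
  C–C: 1 × 343 = 343
  C–H: 6 × 423 = 2538
  C=C: 1 × 622 = 622
  Σ(broken) = 3691 kJ
Bonds formed (products):
  C–Br: 2 × 266 = 532
  C–C: 2 × 343 = 686
  C–H: 6 × 423 = 2538
  Σ(formed) = 3756 kJ
ΔH = Σ(broken) − Σ(formed) = 3691 − 3756 = −65 kJ

ΔH ≈ −65 kJ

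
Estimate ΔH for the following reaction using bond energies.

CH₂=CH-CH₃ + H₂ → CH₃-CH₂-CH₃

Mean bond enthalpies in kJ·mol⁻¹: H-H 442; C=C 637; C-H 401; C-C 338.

ΔH ≈ −61 kJ

Bonds broken (reactants):
  C-C: 1 × 338 = 338
  C-H: 6 × 401 = 2406
  C=C: 1 × 637 = 637
  H-H: 1 × 442 = 442
  Σ(broken) = 3823 kJ
Bonds formed (products):
  C-C: 2 × 338 = 676
  C-H: 8 × 401 = 3208
  Σ(formed) = 3884 kJ
ΔH = Σ(broken) − Σ(formed) = 3823 − 3884 = −61 kJ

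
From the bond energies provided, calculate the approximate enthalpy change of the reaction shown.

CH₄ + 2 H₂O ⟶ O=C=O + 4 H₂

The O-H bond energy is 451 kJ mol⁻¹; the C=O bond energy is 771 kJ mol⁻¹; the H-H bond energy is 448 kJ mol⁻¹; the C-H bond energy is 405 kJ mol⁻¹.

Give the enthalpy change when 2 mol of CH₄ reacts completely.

ΔH = +180 kJ

Bonds broken (reactants):
  C-H: 4 × 405 = 1620
  O-H: 4 × 451 = 1804
  Σ(broken) = 3424 kJ
Bonds formed (products):
  C=O: 2 × 771 = 1542
  H-H: 4 × 448 = 1792
  Σ(formed) = 3334 kJ
ΔH = Σ(broken) − Σ(formed) = 3424 − 3334 = +90 kJ
For 2× the reaction as written: 2 × (+90) = +180 kJ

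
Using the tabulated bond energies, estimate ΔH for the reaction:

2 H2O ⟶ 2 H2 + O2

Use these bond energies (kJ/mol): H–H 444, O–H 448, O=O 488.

ΔH ≈ +416 kJ

Bonds broken (reactants):
  O–H: 4 × 448 = 1792
  Σ(broken) = 1792 kJ
Bonds formed (products):
  H–H: 2 × 444 = 888
  O=O: 1 × 488 = 488
  Σ(formed) = 1376 kJ
ΔH = Σ(broken) − Σ(formed) = 1792 − 1376 = +416 kJ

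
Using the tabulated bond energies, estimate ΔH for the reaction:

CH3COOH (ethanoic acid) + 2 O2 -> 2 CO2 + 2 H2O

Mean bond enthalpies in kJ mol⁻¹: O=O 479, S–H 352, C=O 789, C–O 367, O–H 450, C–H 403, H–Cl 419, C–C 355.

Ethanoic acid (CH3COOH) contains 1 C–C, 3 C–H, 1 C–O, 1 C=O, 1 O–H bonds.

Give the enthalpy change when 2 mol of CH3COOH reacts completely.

Bonds broken (reactants):
  C–C: 1 × 355 = 355
  C–H: 3 × 403 = 1209
  C–O: 1 × 367 = 367
  C=O: 1 × 789 = 789
  O–H: 1 × 450 = 450
  O=O: 2 × 479 = 958
  Σ(broken) = 4128 kJ
Bonds formed (products):
  C=O: 4 × 789 = 3156
  O–H: 4 × 450 = 1800
  Σ(formed) = 4956 kJ
ΔH = Σ(broken) − Σ(formed) = 4128 − 4956 = −828 kJ
For 2× the reaction as written: 2 × (−828) = −1656 kJ

ΔH = −1656 kJ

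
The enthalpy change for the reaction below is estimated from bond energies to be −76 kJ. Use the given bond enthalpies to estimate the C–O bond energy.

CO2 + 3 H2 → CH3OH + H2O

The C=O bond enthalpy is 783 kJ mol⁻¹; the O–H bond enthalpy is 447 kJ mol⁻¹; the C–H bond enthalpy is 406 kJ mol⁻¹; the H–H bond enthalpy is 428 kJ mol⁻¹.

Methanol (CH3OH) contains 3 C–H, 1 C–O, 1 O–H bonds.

Let D be the C–O bond energy.
Σ(broken) = 2×783 + 3×428 = 2850
Σ(formed) = 3×406 + 1×D + 3×447 = 2559 + D
ΔH = Σ(broken) − Σ(formed) = (2850) − (2559 + D) = +291 − D
Setting this equal to −76 kJ gives D = 367 kJ/mol.

D(C–O) ≈ 367 kJ/mol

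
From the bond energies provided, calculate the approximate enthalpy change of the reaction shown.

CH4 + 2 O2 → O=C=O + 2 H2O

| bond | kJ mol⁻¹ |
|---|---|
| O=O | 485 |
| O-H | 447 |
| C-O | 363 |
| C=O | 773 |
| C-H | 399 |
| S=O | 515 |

ΔH ≈ −768 kJ

Bonds broken (reactants):
  C-H: 4 × 399 = 1596
  O=O: 2 × 485 = 970
  Σ(broken) = 2566 kJ
Bonds formed (products):
  C=O: 2 × 773 = 1546
  O-H: 4 × 447 = 1788
  Σ(formed) = 3334 kJ
ΔH = Σ(broken) − Σ(formed) = 2566 − 3334 = −768 kJ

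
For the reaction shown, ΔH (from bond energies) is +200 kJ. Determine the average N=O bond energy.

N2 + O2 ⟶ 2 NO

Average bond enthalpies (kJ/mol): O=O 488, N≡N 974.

Let D be the N=O bond energy.
Σ(broken) = 1×974 + 1×488 = 1462
Σ(formed) = 2×D = 2D
ΔH = Σ(broken) − Σ(formed) = (1462) − (2D) = +1462 − 2D
Setting this equal to +200 kJ gives 2D = 1262, so D = 631 kJ/mol.

D(N=O) ≈ 631 kJ/mol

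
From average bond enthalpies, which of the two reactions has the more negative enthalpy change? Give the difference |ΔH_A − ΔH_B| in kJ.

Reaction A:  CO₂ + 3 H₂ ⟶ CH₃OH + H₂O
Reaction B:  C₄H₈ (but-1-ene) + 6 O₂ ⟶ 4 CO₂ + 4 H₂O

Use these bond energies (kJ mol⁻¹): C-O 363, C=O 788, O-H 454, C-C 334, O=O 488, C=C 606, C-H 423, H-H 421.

Reaction A:
  Bonds broken (reactants):
    C=O: 2 × 788 = 1576
    H-H: 3 × 421 = 1263
    Σ(broken) = 2839 kJ
  Bonds formed (products):
    C-H: 3 × 423 = 1269
    C-O: 1 × 363 = 363
    O-H: 3 × 454 = 1362
    Σ(formed) = 2994 kJ
  ΔH_A = 2839 − 2994 = −155 kJ
Reaction B:
  Bonds broken (reactants):
    C-C: 2 × 334 = 668
    C-H: 8 × 423 = 3384
    C=C: 1 × 606 = 606
    O=O: 6 × 488 = 2928
    Σ(broken) = 7586 kJ
  Bonds formed (products):
    C=O: 8 × 788 = 6304
    O-H: 8 × 454 = 3632
    Σ(formed) = 9936 kJ
  ΔH_B = 7586 − 9936 = −2350 kJ
ΔH_A − ΔH_B = +2195 kJ, so reaction B has the more negative ΔH; |ΔH_A − ΔH_B| = 2195 kJ.

Reaction B, by 2195 kJ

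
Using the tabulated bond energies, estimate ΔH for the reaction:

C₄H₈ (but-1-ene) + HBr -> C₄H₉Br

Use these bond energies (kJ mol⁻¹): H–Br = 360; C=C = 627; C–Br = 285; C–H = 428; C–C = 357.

ΔH ≈ −83 kJ

Bonds broken (reactants):
  C–C: 2 × 357 = 714
  C–H: 8 × 428 = 3424
  C=C: 1 × 627 = 627
  H–Br: 1 × 360 = 360
  Σ(broken) = 5125 kJ
Bonds formed (products):
  C–Br: 1 × 285 = 285
  C–C: 3 × 357 = 1071
  C–H: 9 × 428 = 3852
  Σ(formed) = 5208 kJ
ΔH = Σ(broken) − Σ(formed) = 5125 − 5208 = −83 kJ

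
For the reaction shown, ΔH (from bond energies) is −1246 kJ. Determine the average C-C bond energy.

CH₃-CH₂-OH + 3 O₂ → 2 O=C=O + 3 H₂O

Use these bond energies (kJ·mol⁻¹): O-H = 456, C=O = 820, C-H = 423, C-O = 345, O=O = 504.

Let D be the C-C bond energy.
Σ(broken) = 1×D + 5×423 + 1×345 + 1×456 + 3×504 = 4428 + D
Σ(formed) = 4×820 + 6×456 = 6016
ΔH = Σ(broken) − Σ(formed) = (4428 + D) − (6016) = −1588 + D
Setting this equal to −1246 kJ gives D = 342 kJ/mol.

D(C-C) ≈ 342 kJ/mol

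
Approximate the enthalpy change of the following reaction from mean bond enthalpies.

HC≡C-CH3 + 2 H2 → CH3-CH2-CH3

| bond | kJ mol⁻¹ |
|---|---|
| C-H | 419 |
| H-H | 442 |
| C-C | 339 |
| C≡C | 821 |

Bonds broken (reactants):
  C≡C: 1 × 821 = 821
  C-C: 1 × 339 = 339
  C-H: 4 × 419 = 1676
  H-H: 2 × 442 = 884
  Σ(broken) = 3720 kJ
Bonds formed (products):
  C-C: 2 × 339 = 678
  C-H: 8 × 419 = 3352
  Σ(formed) = 4030 kJ
ΔH = Σ(broken) − Σ(formed) = 3720 − 4030 = −310 kJ

ΔH ≈ −310 kJ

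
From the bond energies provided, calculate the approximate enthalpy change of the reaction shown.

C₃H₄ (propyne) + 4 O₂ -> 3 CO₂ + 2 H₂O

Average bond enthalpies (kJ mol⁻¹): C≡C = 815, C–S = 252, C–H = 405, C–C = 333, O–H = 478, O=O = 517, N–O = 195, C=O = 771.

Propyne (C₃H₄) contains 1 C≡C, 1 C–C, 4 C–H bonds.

ΔH ≈ −1702 kJ

Bonds broken (reactants):
  C≡C: 1 × 815 = 815
  C–C: 1 × 333 = 333
  C–H: 4 × 405 = 1620
  O=O: 4 × 517 = 2068
  Σ(broken) = 4836 kJ
Bonds formed (products):
  C=O: 6 × 771 = 4626
  O–H: 4 × 478 = 1912
  Σ(formed) = 6538 kJ
ΔH = Σ(broken) − Σ(formed) = 4836 − 6538 = −1702 kJ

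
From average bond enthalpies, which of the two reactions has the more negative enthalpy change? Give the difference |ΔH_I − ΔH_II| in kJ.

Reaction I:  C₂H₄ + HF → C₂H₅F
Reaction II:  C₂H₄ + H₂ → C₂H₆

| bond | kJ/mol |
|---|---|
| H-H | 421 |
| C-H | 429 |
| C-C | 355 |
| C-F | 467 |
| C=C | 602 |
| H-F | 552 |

Reaction I:
  Bonds broken (reactants):
    C-H: 4 × 429 = 1716
    C=C: 1 × 602 = 602
    H-F: 1 × 552 = 552
    Σ(broken) = 2870 kJ
  Bonds formed (products):
    C-C: 1 × 355 = 355
    C-F: 1 × 467 = 467
    C-H: 5 × 429 = 2145
    Σ(formed) = 2967 kJ
  ΔH_I = 2870 − 2967 = −97 kJ
Reaction II:
  Bonds broken (reactants):
    C-H: 4 × 429 = 1716
    C=C: 1 × 602 = 602
    H-H: 1 × 421 = 421
    Σ(broken) = 2739 kJ
  Bonds formed (products):
    C-C: 1 × 355 = 355
    C-H: 6 × 429 = 2574
    Σ(formed) = 2929 kJ
  ΔH_II = 2739 − 2929 = −190 kJ
ΔH_I − ΔH_II = +93 kJ, so reaction II has the more negative ΔH; |ΔH_I − ΔH_II| = 93 kJ.

Reaction II, by 93 kJ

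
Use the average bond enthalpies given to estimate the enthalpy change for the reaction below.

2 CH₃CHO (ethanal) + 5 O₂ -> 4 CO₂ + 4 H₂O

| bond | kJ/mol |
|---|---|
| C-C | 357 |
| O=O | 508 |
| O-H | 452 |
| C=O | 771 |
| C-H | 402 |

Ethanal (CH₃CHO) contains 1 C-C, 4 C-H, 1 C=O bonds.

Bonds broken (reactants):
  C-C: 2 × 357 = 714
  C-H: 8 × 402 = 3216
  C=O: 2 × 771 = 1542
  O=O: 5 × 508 = 2540
  Σ(broken) = 8012 kJ
Bonds formed (products):
  C=O: 8 × 771 = 6168
  O-H: 8 × 452 = 3616
  Σ(formed) = 9784 kJ
ΔH = Σ(broken) − Σ(formed) = 8012 − 9784 = −1772 kJ

ΔH ≈ −1772 kJ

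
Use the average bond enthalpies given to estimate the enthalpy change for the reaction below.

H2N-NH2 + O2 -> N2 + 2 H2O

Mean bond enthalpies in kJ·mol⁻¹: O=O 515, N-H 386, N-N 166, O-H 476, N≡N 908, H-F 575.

ΔH ≈ −587 kJ

Bonds broken (reactants):
  N-H: 4 × 386 = 1544
  N-N: 1 × 166 = 166
  O=O: 1 × 515 = 515
  Σ(broken) = 2225 kJ
Bonds formed (products):
  N≡N: 1 × 908 = 908
  O-H: 4 × 476 = 1904
  Σ(formed) = 2812 kJ
ΔH = Σ(broken) − Σ(formed) = 2225 − 2812 = −587 kJ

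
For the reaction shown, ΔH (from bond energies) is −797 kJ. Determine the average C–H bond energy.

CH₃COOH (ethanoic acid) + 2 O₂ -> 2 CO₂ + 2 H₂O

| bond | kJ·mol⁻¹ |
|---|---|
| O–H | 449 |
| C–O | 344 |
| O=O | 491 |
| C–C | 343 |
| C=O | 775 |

Let D be the C–H bond energy.
Σ(broken) = 1×343 + 3×D + 1×344 + 1×775 + 1×449 + 2×491 = 2893 + 3D
Σ(formed) = 4×775 + 4×449 = 4896
ΔH = Σ(broken) − Σ(formed) = (2893 + 3D) − (4896) = −2003 + 3D
Setting this equal to −797 kJ gives 3D = 1206, so D = 402 kJ/mol.

D(C–H) ≈ 402 kJ/mol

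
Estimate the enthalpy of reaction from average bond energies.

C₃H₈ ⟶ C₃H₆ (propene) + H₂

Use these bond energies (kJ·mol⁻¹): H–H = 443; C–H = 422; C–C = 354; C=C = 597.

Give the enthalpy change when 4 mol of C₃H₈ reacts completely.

ΔH = +632 kJ

Bonds broken (reactants):
  C–C: 2 × 354 = 708
  C–H: 8 × 422 = 3376
  Σ(broken) = 4084 kJ
Bonds formed (products):
  C–C: 1 × 354 = 354
  C–H: 6 × 422 = 2532
  C=C: 1 × 597 = 597
  H–H: 1 × 443 = 443
  Σ(formed) = 3926 kJ
ΔH = Σ(broken) − Σ(formed) = 4084 − 3926 = +158 kJ
For 4× the reaction as written: 4 × (+158) = +632 kJ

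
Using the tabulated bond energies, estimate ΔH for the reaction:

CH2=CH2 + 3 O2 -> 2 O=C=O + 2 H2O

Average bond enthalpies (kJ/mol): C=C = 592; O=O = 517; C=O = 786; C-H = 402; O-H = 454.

ΔH ≈ −1209 kJ

Bonds broken (reactants):
  C-H: 4 × 402 = 1608
  C=C: 1 × 592 = 592
  O=O: 3 × 517 = 1551
  Σ(broken) = 3751 kJ
Bonds formed (products):
  C=O: 4 × 786 = 3144
  O-H: 4 × 454 = 1816
  Σ(formed) = 4960 kJ
ΔH = Σ(broken) − Σ(formed) = 3751 − 4960 = −1209 kJ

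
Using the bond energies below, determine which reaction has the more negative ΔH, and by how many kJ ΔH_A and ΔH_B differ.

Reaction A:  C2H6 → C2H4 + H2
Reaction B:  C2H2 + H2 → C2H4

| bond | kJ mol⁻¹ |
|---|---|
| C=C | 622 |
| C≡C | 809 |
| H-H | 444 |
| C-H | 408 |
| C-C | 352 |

Reaction A:
  Bonds broken (reactants):
    C-C: 1 × 352 = 352
    C-H: 6 × 408 = 2448
    Σ(broken) = 2800 kJ
  Bonds formed (products):
    C-H: 4 × 408 = 1632
    C=C: 1 × 622 = 622
    H-H: 1 × 444 = 444
    Σ(formed) = 2698 kJ
  ΔH_A = 2800 − 2698 = +102 kJ
Reaction B:
  Bonds broken (reactants):
    C≡C: 1 × 809 = 809
    C-H: 2 × 408 = 816
    H-H: 1 × 444 = 444
    Σ(broken) = 2069 kJ
  Bonds formed (products):
    C-H: 4 × 408 = 1632
    C=C: 1 × 622 = 622
    Σ(formed) = 2254 kJ
  ΔH_B = 2069 − 2254 = −185 kJ
ΔH_A − ΔH_B = +287 kJ, so reaction B has the more negative ΔH; |ΔH_A − ΔH_B| = 287 kJ.

Reaction B, by 287 kJ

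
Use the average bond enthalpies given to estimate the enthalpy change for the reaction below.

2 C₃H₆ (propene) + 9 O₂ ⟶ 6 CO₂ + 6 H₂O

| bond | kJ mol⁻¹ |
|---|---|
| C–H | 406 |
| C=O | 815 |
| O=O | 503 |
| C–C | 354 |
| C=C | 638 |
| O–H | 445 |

Bonds broken (reactants):
  C–C: 2 × 354 = 708
  C–H: 12 × 406 = 4872
  C=C: 2 × 638 = 1276
  O=O: 9 × 503 = 4527
  Σ(broken) = 11383 kJ
Bonds formed (products):
  C=O: 12 × 815 = 9780
  O–H: 12 × 445 = 5340
  Σ(formed) = 15120 kJ
ΔH = Σ(broken) − Σ(formed) = 11383 − 15120 = −3737 kJ

ΔH ≈ −3737 kJ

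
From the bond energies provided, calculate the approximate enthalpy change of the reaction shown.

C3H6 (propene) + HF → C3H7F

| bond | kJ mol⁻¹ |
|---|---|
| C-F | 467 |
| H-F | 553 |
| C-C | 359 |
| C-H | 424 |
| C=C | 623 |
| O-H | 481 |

ΔH ≈ −74 kJ

Bonds broken (reactants):
  C-C: 1 × 359 = 359
  C-H: 6 × 424 = 2544
  C=C: 1 × 623 = 623
  H-F: 1 × 553 = 553
  Σ(broken) = 4079 kJ
Bonds formed (products):
  C-C: 2 × 359 = 718
  C-F: 1 × 467 = 467
  C-H: 7 × 424 = 2968
  Σ(formed) = 4153 kJ
ΔH = Σ(broken) − Σ(formed) = 4079 − 4153 = −74 kJ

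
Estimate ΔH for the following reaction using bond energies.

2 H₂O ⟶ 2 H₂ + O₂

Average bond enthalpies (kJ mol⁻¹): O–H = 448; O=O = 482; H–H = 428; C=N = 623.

Bonds broken (reactants):
  O–H: 4 × 448 = 1792
  Σ(broken) = 1792 kJ
Bonds formed (products):
  H–H: 2 × 428 = 856
  O=O: 1 × 482 = 482
  Σ(formed) = 1338 kJ
ΔH = Σ(broken) − Σ(formed) = 1792 − 1338 = +454 kJ

ΔH ≈ +454 kJ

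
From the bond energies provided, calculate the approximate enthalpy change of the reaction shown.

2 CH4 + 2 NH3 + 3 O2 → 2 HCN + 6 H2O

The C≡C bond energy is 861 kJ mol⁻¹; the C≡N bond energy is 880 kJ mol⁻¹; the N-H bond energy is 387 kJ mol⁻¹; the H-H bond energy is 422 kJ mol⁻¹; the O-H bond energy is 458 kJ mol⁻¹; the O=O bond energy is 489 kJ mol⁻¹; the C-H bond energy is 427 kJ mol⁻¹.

ΔH ≈ −905 kJ

Bonds broken (reactants):
  C-H: 8 × 427 = 3416
  N-H: 6 × 387 = 2322
  O=O: 3 × 489 = 1467
  Σ(broken) = 7205 kJ
Bonds formed (products):
  C≡N: 2 × 880 = 1760
  C-H: 2 × 427 = 854
  O-H: 12 × 458 = 5496
  Σ(formed) = 8110 kJ
ΔH = Σ(broken) − Σ(formed) = 7205 − 8110 = −905 kJ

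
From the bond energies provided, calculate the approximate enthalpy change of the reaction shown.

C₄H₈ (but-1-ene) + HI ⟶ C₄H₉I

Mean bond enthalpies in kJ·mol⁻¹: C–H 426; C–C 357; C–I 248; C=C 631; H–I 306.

Bonds broken (reactants):
  C–C: 2 × 357 = 714
  C–H: 8 × 426 = 3408
  C=C: 1 × 631 = 631
  H–I: 1 × 306 = 306
  Σ(broken) = 5059 kJ
Bonds formed (products):
  C–C: 3 × 357 = 1071
  C–H: 9 × 426 = 3834
  C–I: 1 × 248 = 248
  Σ(formed) = 5153 kJ
ΔH = Σ(broken) − Σ(formed) = 5059 − 5153 = −94 kJ

ΔH ≈ −94 kJ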